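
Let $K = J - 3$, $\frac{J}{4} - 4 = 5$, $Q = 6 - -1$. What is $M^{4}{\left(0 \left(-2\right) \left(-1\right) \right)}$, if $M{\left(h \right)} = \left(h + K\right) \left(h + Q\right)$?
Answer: $2847396321$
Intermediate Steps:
$Q = 7$ ($Q = 6 + 1 = 7$)
$J = 36$ ($J = 16 + 4 \cdot 5 = 16 + 20 = 36$)
$K = 33$ ($K = 36 - 3 = 33$)
$M{\left(h \right)} = \left(7 + h\right) \left(33 + h\right)$ ($M{\left(h \right)} = \left(h + 33\right) \left(h + 7\right) = \left(33 + h\right) \left(7 + h\right) = \left(7 + h\right) \left(33 + h\right)$)
$M^{4}{\left(0 \left(-2\right) \left(-1\right) \right)} = \left(231 + \left(0 \left(-2\right) \left(-1\right)\right)^{2} + 40 \cdot 0 \left(-2\right) \left(-1\right)\right)^{4} = \left(231 + \left(0 \left(-1\right)\right)^{2} + 40 \cdot 0 \left(-1\right)\right)^{4} = \left(231 + 0^{2} + 40 \cdot 0\right)^{4} = \left(231 + 0 + 0\right)^{4} = 231^{4} = 2847396321$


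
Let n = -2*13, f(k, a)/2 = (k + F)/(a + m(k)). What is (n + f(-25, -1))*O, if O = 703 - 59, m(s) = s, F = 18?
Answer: -213164/13 ≈ -16397.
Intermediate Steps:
O = 644
f(k, a) = 2*(18 + k)/(a + k) (f(k, a) = 2*((k + 18)/(a + k)) = 2*((18 + k)/(a + k)) = 2*(18 + k)/(a + k))
n = -26
(n + f(-25, -1))*O = (-26 + 2*(18 - 25)/(-1 - 25))*644 = (-26 + 2*(-7)/(-26))*644 = (-26 + 2*(-1/26)*(-7))*644 = (-26 + 7/13)*644 = -331/13*644 = -213164/13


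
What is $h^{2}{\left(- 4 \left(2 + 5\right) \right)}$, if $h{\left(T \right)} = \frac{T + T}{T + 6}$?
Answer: $\frac{784}{121} \approx 6.4793$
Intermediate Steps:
$h{\left(T \right)} = \frac{2 T}{6 + T}$
$h^{2}{\left(- 4 \left(2 + 5\right) \right)} = \left(\frac{2 \left(- 4 \left(2 + 5\right)\right)}{6 - 4 \left(2 + 5\right)}\right)^{2} = \left(\frac{2 \left(\left(-4\right) 7\right)}{6 - 28}\right)^{2} = \left(2 \left(-28\right) \frac{1}{6 - 28}\right)^{2} = \left(2 \left(-28\right) \frac{1}{-22}\right)^{2} = \left(2 \left(-28\right) \left(- \frac{1}{22}\right)\right)^{2} = \left(\frac{28}{11}\right)^{2} = \frac{784}{121}$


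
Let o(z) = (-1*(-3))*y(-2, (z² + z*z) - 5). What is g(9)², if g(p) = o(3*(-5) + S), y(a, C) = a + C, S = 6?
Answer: 216225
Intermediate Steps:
y(a, C) = C + a
o(z) = -21 + 6*z² (o(z) = (-1*(-3))*(((z² + z*z) - 5) - 2) = 3*(((z² + z²) - 5) - 2) = 3*((2*z² - 5) - 2) = 3*((-5 + 2*z²) - 2) = 3*(-7 + 2*z²) = -21 + 6*z²)
g(p) = 465 (g(p) = -21 + 6*(3*(-5) + 6)² = -21 + 6*(-15 + 6)² = -21 + 6*(-9)² = -21 + 6*81 = -21 + 486 = 465)
g(9)² = 465² = 216225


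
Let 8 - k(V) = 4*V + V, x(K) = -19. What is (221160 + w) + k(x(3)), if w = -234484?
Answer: -13221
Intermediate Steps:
k(V) = 8 - 5*V (k(V) = 8 - (4*V + V) = 8 - 5*V)
(221160 + w) + k(x(3)) = (221160 - 234484) + (8 - 5*(-19)) = -13324 + (8 + 95) = -13324 + 103 = -13221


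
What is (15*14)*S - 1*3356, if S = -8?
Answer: -5036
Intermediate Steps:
(15*14)*S - 1*3356 = (15*14)*(-8) - 1*3356 = 210*(-8) - 3356 = -1680 - 3356 = -5036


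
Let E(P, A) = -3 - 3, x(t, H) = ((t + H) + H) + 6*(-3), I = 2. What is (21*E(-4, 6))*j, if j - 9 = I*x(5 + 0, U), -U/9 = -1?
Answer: -2394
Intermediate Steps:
U = 9 (U = -9*(-1) = 9)
x(t, H) = -18 + t + 2*H (x(t, H) = ((H + t) + H) - 18 = (t + 2*H) - 18 = -18 + t + 2*H)
j = 19 (j = 9 + 2*(-18 + (5 + 0) + 2*9) = 9 + 2*(-18 + 5 + 18) = 9 + 2*5 = 9 + 10 = 19)
E(P, A) = -6
(21*E(-4, 6))*j = (21*(-6))*19 = -126*19 = -2394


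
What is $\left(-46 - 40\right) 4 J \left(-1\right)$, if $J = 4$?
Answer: $1376$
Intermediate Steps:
$\left(-46 - 40\right) 4 J \left(-1\right) = \left(-46 - 40\right) 4 \cdot 4 \left(-1\right) = - 86 \cdot 16 \left(-1\right) = \left(-86\right) \left(-16\right) = 1376$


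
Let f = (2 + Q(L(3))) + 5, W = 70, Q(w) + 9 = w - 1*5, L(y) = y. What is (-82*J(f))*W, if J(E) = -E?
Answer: -22960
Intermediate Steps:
Q(w) = -14 + w (Q(w) = -9 + (w - 1*5) = -9 + (w - 5) = -9 + (-5 + w) = -14 + w)
f = -4 (f = (2 + (-14 + 3)) + 5 = (2 - 11) + 5 = -9 + 5 = -4)
(-82*J(f))*W = -(-82)*(-4)*70 = -82*4*70 = -328*70 = -22960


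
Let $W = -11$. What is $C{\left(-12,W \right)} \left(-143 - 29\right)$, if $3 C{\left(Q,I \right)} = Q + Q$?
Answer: $1376$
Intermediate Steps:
$C{\left(Q,I \right)} = \frac{2 Q}{3}$ ($C{\left(Q,I \right)} = \frac{Q + Q}{3} = \frac{2 Q}{3}$)
$C{\left(-12,W \right)} \left(-143 - 29\right) = \frac{2}{3} \left(-12\right) \left(-143 - 29\right) = \left(-8\right) \left(-172\right) = 1376$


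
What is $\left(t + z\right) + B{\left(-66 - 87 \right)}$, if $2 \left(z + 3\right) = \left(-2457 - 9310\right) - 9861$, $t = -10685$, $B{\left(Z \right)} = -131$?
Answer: $-21633$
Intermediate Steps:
$z = -10817$ ($z = -3 + \frac{\left(-2457 - 9310\right) - 9861}{2} = -3 + \frac{-11767 - 9861}{2} = -3 + \frac{1}{2} \left(-21628\right) = -3 - 10814 = -10817$)
$\left(t + z\right) + B{\left(-66 - 87 \right)} = \left(-10685 - 10817\right) - 131 = -21502 - 131 = -21633$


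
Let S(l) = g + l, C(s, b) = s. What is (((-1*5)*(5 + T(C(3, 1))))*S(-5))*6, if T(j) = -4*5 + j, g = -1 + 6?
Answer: 0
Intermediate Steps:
g = 5
S(l) = 5 + l
T(j) = -20 + j
(((-1*5)*(5 + T(C(3, 1))))*S(-5))*6 = (((-1*5)*(5 + (-20 + 3)))*(5 - 5))*6 = (-5*(5 - 17)*0)*6 = (-5*(-12)*0)*6 = (60*0)*6 = 0*6 = 0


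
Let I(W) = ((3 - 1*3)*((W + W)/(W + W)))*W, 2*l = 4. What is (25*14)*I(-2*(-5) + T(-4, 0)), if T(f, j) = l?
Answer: 0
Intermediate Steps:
l = 2 (l = (½)*4 = 2)
T(f, j) = 2
I(W) = 0 (I(W) = ((3 - 3)*((2*W)/((2*W))))*W = (0*((2*W)*(1/(2*W))))*W = (0*1)*W = 0*W = 0)
(25*14)*I(-2*(-5) + T(-4, 0)) = (25*14)*0 = 350*0 = 0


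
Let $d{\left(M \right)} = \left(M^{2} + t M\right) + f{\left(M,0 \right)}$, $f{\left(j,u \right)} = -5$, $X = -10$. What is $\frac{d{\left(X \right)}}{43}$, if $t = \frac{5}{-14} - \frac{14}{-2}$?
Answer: $\frac{200}{301} \approx 0.66445$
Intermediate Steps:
$t = \frac{93}{14}$ ($t = 5 \left(- \frac{1}{14}\right) - -7 = - \frac{5}{14} + 7 = \frac{93}{14} \approx 6.6429$)
$d{\left(M \right)} = -5 + M^{2} + \frac{93 M}{14}$ ($d{\left(M \right)} = \left(M^{2} + \frac{93 M}{14}\right) - 5 = -5 + M^{2} + \frac{93 M}{14}$)
$\frac{d{\left(X \right)}}{43} = \frac{-5 + \left(-10\right)^{2} + \frac{93}{14} \left(-10\right)}{43} = \left(-5 + 100 - \frac{465}{7}\right) \frac{1}{43} = \frac{200}{7} \cdot \frac{1}{43} = \frac{200}{301}$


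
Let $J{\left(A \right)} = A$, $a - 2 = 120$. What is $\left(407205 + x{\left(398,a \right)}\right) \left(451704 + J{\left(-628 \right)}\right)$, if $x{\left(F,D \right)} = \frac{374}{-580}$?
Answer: $\frac{26633616198494}{145} \approx 1.8368 \cdot 10^{11}$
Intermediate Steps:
$a = 122$ ($a = 2 + 120 = 122$)
$x{\left(F,D \right)} = - \frac{187}{290}$ ($x{\left(F,D \right)} = 374 \left(- \frac{1}{580}\right) = - \frac{187}{290}$)
$\left(407205 + x{\left(398,a \right)}\right) \left(451704 + J{\left(-628 \right)}\right) = \left(407205 - \frac{187}{290}\right) \left(451704 - 628\right) = \frac{118089263}{290} \cdot 451076 = \frac{26633616198494}{145}$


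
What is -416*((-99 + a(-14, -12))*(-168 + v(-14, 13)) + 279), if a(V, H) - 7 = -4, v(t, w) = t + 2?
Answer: -7304544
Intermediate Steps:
v(t, w) = 2 + t
a(V, H) = 3 (a(V, H) = 7 - 4 = 3)
-416*((-99 + a(-14, -12))*(-168 + v(-14, 13)) + 279) = -416*((-99 + 3)*(-168 + (2 - 14)) + 279) = -416*(-96*(-168 - 12) + 279) = -416*(-96*(-180) + 279) = -416*(17280 + 279) = -416*17559 = -7304544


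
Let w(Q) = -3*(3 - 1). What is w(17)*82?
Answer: -492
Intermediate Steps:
w(Q) = -6 (w(Q) = -3*2 = -6)
w(17)*82 = -6*82 = -492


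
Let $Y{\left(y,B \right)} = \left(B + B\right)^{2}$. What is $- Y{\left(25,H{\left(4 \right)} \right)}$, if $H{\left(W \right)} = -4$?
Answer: $-64$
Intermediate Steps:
$Y{\left(y,B \right)} = 4 B^{2}$ ($Y{\left(y,B \right)} = \left(2 B\right)^{2} = 4 B^{2}$)
$- Y{\left(25,H{\left(4 \right)} \right)} = - 4 \left(-4\right)^{2} = - 4 \cdot 16 = \left(-1\right) 64 = -64$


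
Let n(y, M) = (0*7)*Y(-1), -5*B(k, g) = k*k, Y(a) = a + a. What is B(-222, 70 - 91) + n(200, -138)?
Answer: -49284/5 ≈ -9856.8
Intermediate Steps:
Y(a) = 2*a
B(k, g) = -k²/5 (B(k, g) = -k*k/5 = -k²/5)
n(y, M) = 0 (n(y, M) = (0*7)*(2*(-1)) = 0*(-2) = 0)
B(-222, 70 - 91) + n(200, -138) = -⅕*(-222)² + 0 = -⅕*49284 + 0 = -49284/5 + 0 = -49284/5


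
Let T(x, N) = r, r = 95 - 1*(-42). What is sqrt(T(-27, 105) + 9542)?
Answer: sqrt(9679) ≈ 98.382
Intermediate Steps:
r = 137 (r = 95 + 42 = 137)
T(x, N) = 137
sqrt(T(-27, 105) + 9542) = sqrt(137 + 9542) = sqrt(9679)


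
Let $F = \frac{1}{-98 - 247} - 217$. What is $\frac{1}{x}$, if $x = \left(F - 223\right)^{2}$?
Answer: $\frac{119025}{23043543601} \approx 5.1652 \cdot 10^{-6}$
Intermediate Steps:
$F = - \frac{74866}{345}$ ($F = \frac{1}{-345} - 217 = - \frac{1}{345} - 217 = - \frac{74866}{345} \approx -217.0$)
$x = \frac{23043543601}{119025}$ ($x = \left(- \frac{74866}{345} - 223\right)^{2} = \left(- \frac{151801}{345}\right)^{2} = \frac{23043543601}{119025} \approx 1.936 \cdot 10^{5}$)
$\frac{1}{x} = \frac{1}{\frac{23043543601}{119025}} = \frac{119025}{23043543601}$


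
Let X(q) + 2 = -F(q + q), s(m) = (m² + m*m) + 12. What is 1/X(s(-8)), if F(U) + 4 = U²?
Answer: -1/78398 ≈ -1.2755e-5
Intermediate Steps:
s(m) = 12 + 2*m² (s(m) = (m² + m²) + 12 = 2*m² + 12 = 12 + 2*m²)
F(U) = -4 + U²
X(q) = 2 - 4*q² (X(q) = -2 - (-4 + (q + q)²) = -2 - (-4 + (2*q)²) = -2 - (-4 + 4*q²) = -2 + (4 - 4*q²) = 2 - 4*q²)
1/X(s(-8)) = 1/(2 - 4*(12 + 2*(-8)²)²) = 1/(2 - 4*(12 + 2*64)²) = 1/(2 - 4*(12 + 128)²) = 1/(2 - 4*140²) = 1/(2 - 4*19600) = 1/(2 - 78400) = 1/(-78398) = -1/78398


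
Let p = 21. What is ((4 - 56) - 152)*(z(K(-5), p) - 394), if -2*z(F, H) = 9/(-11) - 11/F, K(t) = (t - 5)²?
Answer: 44154729/550 ≈ 80281.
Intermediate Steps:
K(t) = (-5 + t)²
z(F, H) = 9/22 + 11/(2*F) (z(F, H) = -(9/(-11) - 11/F)/2 = -(9*(-1/11) - 11/F)/2 = -(-9/11 - 11/F)/2 = 9/22 + 11/(2*F))
((4 - 56) - 152)*(z(K(-5), p) - 394) = ((4 - 56) - 152)*((121 + 9*(-5 - 5)²)/(22*((-5 - 5)²)) - 394) = (-52 - 152)*((121 + 9*(-10)²)/(22*((-10)²)) - 394) = -204*((1/22)*(121 + 9*100)/100 - 394) = -204*((1/22)*(1/100)*(121 + 900) - 394) = -204*((1/22)*(1/100)*1021 - 394) = -204*(1021/2200 - 394) = -204*(-865779/2200) = 44154729/550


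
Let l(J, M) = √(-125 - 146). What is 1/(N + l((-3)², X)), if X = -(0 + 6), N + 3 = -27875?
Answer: -27878/777183155 - I*√271/777183155 ≈ -3.5871e-5 - 2.1182e-8*I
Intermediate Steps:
N = -27878 (N = -3 - 27875 = -27878)
X = -6 (X = -1*6 = -6)
l(J, M) = I*√271 (l(J, M) = √(-271) = I*√271)
1/(N + l((-3)², X)) = 1/(-27878 + I*√271)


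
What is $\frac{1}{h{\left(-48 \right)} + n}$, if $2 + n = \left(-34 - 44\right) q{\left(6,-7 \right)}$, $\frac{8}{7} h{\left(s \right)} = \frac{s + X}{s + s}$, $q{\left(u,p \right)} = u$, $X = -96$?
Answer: $- \frac{16}{7499} \approx -0.0021336$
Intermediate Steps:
$h{\left(s \right)} = \frac{7 \left(-96 + s\right)}{16 s}$ ($h{\left(s \right)} = \frac{7 \frac{s - 96}{s + s}}{8} = \frac{7 \frac{-96 + s}{2 s}}{8} = \frac{7 \left(-96 + s\right)}{16 s}$)
$n = -470$ ($n = -2 + \left(-34 - 44\right) 6 = -2 - 468 = -470$)
$\frac{1}{h{\left(-48 \right)} + n} = \frac{1}{\left(\frac{7}{16} - \frac{42}{-48}\right) - 470} = \frac{1}{\left(\frac{7}{16} - - \frac{7}{8}\right) - 470} = \frac{1}{\left(\frac{7}{16} + \frac{7}{8}\right) - 470} = \frac{1}{\frac{21}{16} - 470} = \frac{1}{- \frac{7499}{16}} = - \frac{16}{7499}$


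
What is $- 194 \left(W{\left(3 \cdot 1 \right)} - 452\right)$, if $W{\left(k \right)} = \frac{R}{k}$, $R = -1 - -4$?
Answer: $87494$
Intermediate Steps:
$R = 3$ ($R = -1 + 4 = 3$)
$W{\left(k \right)} = \frac{3}{k}$
$- 194 \left(W{\left(3 \cdot 1 \right)} - 452\right) = - 194 \left(\frac{3}{3 \cdot 1} - 452\right) = - 194 \left(\frac{3}{3} - 452\right) = - 194 \left(3 \cdot \frac{1}{3} - 452\right) = - 194 \left(1 - 452\right) = \left(-194\right) \left(-451\right) = 87494$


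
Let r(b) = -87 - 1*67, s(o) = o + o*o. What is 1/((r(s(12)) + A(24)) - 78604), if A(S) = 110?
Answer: -1/78648 ≈ -1.2715e-5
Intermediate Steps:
s(o) = o + o**2
r(b) = -154 (r(b) = -87 - 67 = -154)
1/((r(s(12)) + A(24)) - 78604) = 1/((-154 + 110) - 78604) = 1/(-44 - 78604) = 1/(-78648) = -1/78648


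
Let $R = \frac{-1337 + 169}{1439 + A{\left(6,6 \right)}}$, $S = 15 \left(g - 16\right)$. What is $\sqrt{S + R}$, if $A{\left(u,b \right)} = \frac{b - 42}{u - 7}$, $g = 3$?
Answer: $\frac{i \sqrt{17038787}}{295} \approx 13.993 i$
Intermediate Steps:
$S = -195$ ($S = 15 \left(3 - 16\right) = 15 \left(-13\right) = -195$)
$A{\left(u,b \right)} = \frac{-42 + b}{-7 + u}$
$R = - \frac{1168}{1475}$ ($R = \frac{-1337 + 169}{1439 + \frac{-42 + 6}{-7 + 6}} = - \frac{1168}{1439 + \frac{1}{-1} \left(-36\right)} = - \frac{1168}{1439 - -36} = - \frac{1168}{1439 + 36} = - \frac{1168}{1475} \approx -0.79186$)
$\sqrt{S + R} = \sqrt{-195 - \frac{1168}{1475}} = \sqrt{- \frac{288793}{1475}} = \frac{i \sqrt{17038787}}{295}$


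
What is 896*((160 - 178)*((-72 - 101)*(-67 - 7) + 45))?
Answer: -207196416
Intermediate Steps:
896*((160 - 178)*((-72 - 101)*(-67 - 7) + 45)) = 896*(-18*(-173*(-74) + 45)) = 896*(-18*(12802 + 45)) = 896*(-18*12847) = 896*(-231246) = -207196416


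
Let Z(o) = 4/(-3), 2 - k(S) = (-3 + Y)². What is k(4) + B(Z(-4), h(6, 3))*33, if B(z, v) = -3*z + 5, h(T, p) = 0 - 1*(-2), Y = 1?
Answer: 295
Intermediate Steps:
h(T, p) = 2 (h(T, p) = 0 + 2 = 2)
k(S) = -2 (k(S) = 2 - (-3 + 1)² = 2 - 1*(-2)² = 2 - 1*4 = 2 - 4 = -2)
Z(o) = -4/3 (Z(o) = 4*(-⅓) = -4/3)
B(z, v) = 5 - 3*z
k(4) + B(Z(-4), h(6, 3))*33 = -2 + (5 - 3*(-4/3))*33 = -2 + (5 + 4)*33 = -2 + 9*33 = -2 + 297 = 295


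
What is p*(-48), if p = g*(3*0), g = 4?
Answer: 0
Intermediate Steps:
p = 0 (p = 4*(3*0) = 4*0 = 0)
p*(-48) = 0*(-48) = 0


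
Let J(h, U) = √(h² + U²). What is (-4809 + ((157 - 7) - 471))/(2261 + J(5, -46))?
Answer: -1159893/510998 + 513*√2141/510998 ≈ -2.2234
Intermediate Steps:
J(h, U) = √(U² + h²)
(-4809 + ((157 - 7) - 471))/(2261 + J(5, -46)) = (-4809 + ((157 - 7) - 471))/(2261 + √((-46)² + 5²)) = (-4809 + (150 - 471))/(2261 + √(2116 + 25)) = (-4809 - 321)/(2261 + √2141) = -5130/(2261 + √2141)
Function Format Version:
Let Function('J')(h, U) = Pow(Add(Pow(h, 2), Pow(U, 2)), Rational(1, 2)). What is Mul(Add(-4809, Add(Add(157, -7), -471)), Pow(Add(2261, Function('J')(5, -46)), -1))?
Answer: Add(Rational(-1159893, 510998), Mul(Rational(513, 510998), Pow(2141, Rational(1, 2)))) ≈ -2.2234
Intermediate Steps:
Function('J')(h, U) = Pow(Add(Pow(U, 2), Pow(h, 2)), Rational(1, 2))
Mul(Add(-4809, Add(Add(157, -7), -471)), Pow(Add(2261, Function('J')(5, -46)), -1)) = Mul(Add(-4809, Add(Add(157, -7), -471)), Pow(Add(2261, Pow(Add(Pow(-46, 2), Pow(5, 2)), Rational(1, 2))), -1)) = Mul(Add(-4809, Add(150, -471)), Pow(Add(2261, Pow(Add(2116, 25), Rational(1, 2))), -1)) = Mul(Add(-4809, -321), Pow(Add(2261, Pow(2141, Rational(1, 2))), -1)) = Mul(-5130, Pow(Add(2261, Pow(2141, Rational(1, 2))), -1))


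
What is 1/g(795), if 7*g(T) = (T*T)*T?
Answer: 7/502459875 ≈ 1.3931e-8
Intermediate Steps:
g(T) = T³/7 (g(T) = ((T*T)*T)/7 = (T²*T)/7 = T³/7)
1/g(795) = 1/((⅐)*795³) = 1/((⅐)*502459875) = 1/(502459875/7) = 7/502459875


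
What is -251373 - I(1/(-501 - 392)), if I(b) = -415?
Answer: -250958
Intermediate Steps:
-251373 - I(1/(-501 - 392)) = -251373 - 1*(-415) = -251373 + 415 = -250958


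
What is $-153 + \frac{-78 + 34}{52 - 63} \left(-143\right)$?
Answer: $-725$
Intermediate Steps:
$-153 + \frac{-78 + 34}{52 - 63} \left(-143\right) = -153 + - \frac{44}{-11} \left(-143\right) = -153 + \left(-44\right) \left(- \frac{1}{11}\right) \left(-143\right) = -153 + 4 \left(-143\right) = -153 - 572 = -725$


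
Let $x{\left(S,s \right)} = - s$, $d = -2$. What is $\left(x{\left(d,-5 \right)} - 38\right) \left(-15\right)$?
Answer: $495$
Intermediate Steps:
$\left(x{\left(d,-5 \right)} - 38\right) \left(-15\right) = \left(\left(-1\right) \left(-5\right) - 38\right) \left(-15\right) = \left(5 - 38\right) \left(-15\right) = \left(-33\right) \left(-15\right) = 495$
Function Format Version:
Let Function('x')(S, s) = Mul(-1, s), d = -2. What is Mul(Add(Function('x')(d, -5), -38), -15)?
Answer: 495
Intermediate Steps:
Mul(Add(Function('x')(d, -5), -38), -15) = Mul(Add(Mul(-1, -5), -38), -15) = Mul(Add(5, -38), -15) = Mul(-33, -15) = 495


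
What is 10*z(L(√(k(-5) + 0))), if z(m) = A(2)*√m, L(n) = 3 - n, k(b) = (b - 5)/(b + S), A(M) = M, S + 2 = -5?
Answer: 10*√(108 - 6*√30)/3 ≈ 28.894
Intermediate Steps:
S = -7 (S = -2 - 5 = -7)
k(b) = (-5 + b)/(-7 + b) (k(b) = (b - 5)/(b - 7) = (-5 + b)/(-7 + b))
z(m) = 2*√m
10*z(L(√(k(-5) + 0))) = 10*(2*√(3 - √((-5 - 5)/(-7 - 5) + 0))) = 10*(2*√(3 - √(-10/(-12) + 0))) = 10*(2*√(3 - √(-1/12*(-10) + 0))) = 10*(2*√(3 - √(⅚ + 0))) = 10*(2*√(3 - √(⅚))) = 10*(2*√(3 - √30/6)) = 20*√(3 - √30/6)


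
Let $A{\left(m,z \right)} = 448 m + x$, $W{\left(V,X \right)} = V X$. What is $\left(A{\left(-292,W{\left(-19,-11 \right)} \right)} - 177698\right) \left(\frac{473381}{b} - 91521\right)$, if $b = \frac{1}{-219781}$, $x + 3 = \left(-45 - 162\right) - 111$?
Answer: $32131267854559470$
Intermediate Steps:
$x = -321$ ($x = -3 - 318 = -321$)
$b = - \frac{1}{219781} \approx -4.55 \cdot 10^{-6}$
$A{\left(m,z \right)} = -321 + 448 m$ ($A{\left(m,z \right)} = 448 m - 321 = -321 + 448 m$)
$\left(A{\left(-292,W{\left(-19,-11 \right)} \right)} - 177698\right) \left(\frac{473381}{b} - 91521\right) = \left(\left(-321 + 448 \left(-292\right)\right) - 177698\right) \left(\frac{473381}{- \frac{1}{219781}} - 91521\right) = \left(\left(-321 - 130816\right) - 177698\right) \left(473381 \left(-219781\right) - 91521\right) = \left(-131137 - 177698\right) \left(-104040149561 - 91521\right) = \left(-308835\right) \left(-104040241082\right) = 32131267854559470$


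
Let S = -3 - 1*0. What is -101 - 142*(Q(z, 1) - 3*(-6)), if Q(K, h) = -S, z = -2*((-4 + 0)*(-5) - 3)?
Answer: -3083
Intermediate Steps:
S = -3 (S = -3 + 0 = -3)
z = -34 (z = -2*(-4*(-5) - 3) = -2*(20 - 3) = -2*17 = -34)
Q(K, h) = 3 (Q(K, h) = -1*(-3) = 3)
-101 - 142*(Q(z, 1) - 3*(-6)) = -101 - 142*(3 - 3*(-6)) = -101 - 142*(3 + 18) = -101 - 142*21 = -101 - 2982 = -3083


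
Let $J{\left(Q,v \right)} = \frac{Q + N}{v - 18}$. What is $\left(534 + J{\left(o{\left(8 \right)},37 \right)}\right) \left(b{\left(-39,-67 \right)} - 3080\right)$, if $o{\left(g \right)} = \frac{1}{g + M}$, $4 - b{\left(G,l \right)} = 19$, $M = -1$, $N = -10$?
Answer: $- \frac{219599535}{133} \approx -1.6511 \cdot 10^{6}$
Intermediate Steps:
$b{\left(G,l \right)} = -15$ ($b{\left(G,l \right)} = 4 - 19 = -15$)
$o{\left(g \right)} = \frac{1}{-1 + g}$ ($o{\left(g \right)} = \frac{1}{g - 1} = \frac{1}{-1 + g}$)
$J{\left(Q,v \right)} = \frac{-10 + Q}{-18 + v}$ ($J{\left(Q,v \right)} = \frac{Q - 10}{v - 18} = \frac{-10 + Q}{-18 + v}$)
$\left(534 + J{\left(o{\left(8 \right)},37 \right)}\right) \left(b{\left(-39,-67 \right)} - 3080\right) = \left(534 + \frac{-10 + \frac{1}{-1 + 8}}{-18 + 37}\right) \left(-15 - 3080\right) = \left(534 + \frac{-10 + \frac{1}{7}}{19}\right) \left(-3095\right) = \left(534 + \frac{1}{19} \left(- \frac{69}{7}\right)\right) \left(-3095\right) = \left(534 - \frac{69}{133}\right) \left(-3095\right) = \frac{70953}{133} \left(-3095\right) = - \frac{219599535}{133}$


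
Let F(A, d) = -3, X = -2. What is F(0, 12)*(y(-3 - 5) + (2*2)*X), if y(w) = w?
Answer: 48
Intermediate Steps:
F(0, 12)*(y(-3 - 5) + (2*2)*X) = -3*((-3 - 5) + (2*2)*(-2)) = -3*(-8 + 4*(-2)) = -3*(-8 - 8) = -3*(-16) = 48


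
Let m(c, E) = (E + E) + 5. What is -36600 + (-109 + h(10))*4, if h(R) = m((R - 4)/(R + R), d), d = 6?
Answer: -36968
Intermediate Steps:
m(c, E) = 5 + 2*E (m(c, E) = 2*E + 5 = 5 + 2*E)
h(R) = 17 (h(R) = 5 + 2*6 = 5 + 12 = 17)
-36600 + (-109 + h(10))*4 = -36600 + (-109 + 17)*4 = -36600 - 92*4 = -36600 - 368 = -36968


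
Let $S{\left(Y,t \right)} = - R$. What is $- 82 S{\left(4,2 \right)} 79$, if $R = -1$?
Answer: $-6478$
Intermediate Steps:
$S{\left(Y,t \right)} = 1$ ($S{\left(Y,t \right)} = \left(-1\right) \left(-1\right) = 1$)
$- 82 S{\left(4,2 \right)} 79 = \left(-82\right) 1 \cdot 79 = \left(-82\right) 79 = -6478$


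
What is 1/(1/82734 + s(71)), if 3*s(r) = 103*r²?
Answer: 27578/4773043965 ≈ 5.7779e-6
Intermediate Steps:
s(r) = 103*r²/3 (s(r) = (103*r²)/3 = 103*r²/3)
1/(1/82734 + s(71)) = 1/(1/82734 + (103/3)*71²) = 1/(1/82734 + (103/3)*5041) = 1/(1/82734 + 519223/3) = 1/(4773043965/27578) = 27578/4773043965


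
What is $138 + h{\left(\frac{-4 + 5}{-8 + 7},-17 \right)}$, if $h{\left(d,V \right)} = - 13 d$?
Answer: $151$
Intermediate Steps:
$138 + h{\left(\frac{-4 + 5}{-8 + 7},-17 \right)} = 138 - 13 \frac{-4 + 5}{-8 + 7} = 138 - 13 \cdot 1 \frac{1}{-1} = 138 - 13 \cdot 1 \left(-1\right) = 138 - -13 = 138 + 13 = 151$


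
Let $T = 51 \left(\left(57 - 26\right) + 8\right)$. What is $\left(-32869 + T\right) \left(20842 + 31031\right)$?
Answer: $-1601838240$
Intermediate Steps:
$T = 1989$ ($T = 51 \left(\left(57 - 26\right) + 8\right) = 51 \left(31 + 8\right) = 51 \cdot 39 = 1989$)
$\left(-32869 + T\right) \left(20842 + 31031\right) = \left(-32869 + 1989\right) \left(20842 + 31031\right) = \left(-30880\right) 51873 = -1601838240$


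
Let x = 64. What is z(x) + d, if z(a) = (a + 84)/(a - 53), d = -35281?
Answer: -387943/11 ≈ -35268.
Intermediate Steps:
z(a) = (84 + a)/(-53 + a)
z(x) + d = (84 + 64)/(-53 + 64) - 35281 = 148/11 - 35281 = -387943/11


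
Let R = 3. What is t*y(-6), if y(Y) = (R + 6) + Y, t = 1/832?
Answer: 3/832 ≈ 0.0036058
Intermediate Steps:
t = 1/832 ≈ 0.0012019
y(Y) = 9 + Y (y(Y) = (3 + 6) + Y = 9 + Y)
t*y(-6) = (9 - 6)/832 = (1/832)*3 = 3/832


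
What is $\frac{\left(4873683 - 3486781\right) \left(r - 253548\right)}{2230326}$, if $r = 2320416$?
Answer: $\frac{159252409052}{123907} \approx 1.2853 \cdot 10^{6}$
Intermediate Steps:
$\frac{\left(4873683 - 3486781\right) \left(r - 253548\right)}{2230326} = \frac{\left(4873683 - 3486781\right) \left(2320416 - 253548\right)}{2230326} = 1386902 \cdot 2066868 \cdot \frac{1}{2230326} = 2866543362936 \cdot \frac{1}{2230326} = \frac{159252409052}{123907}$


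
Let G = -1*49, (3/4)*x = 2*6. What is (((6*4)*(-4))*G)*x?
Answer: 75264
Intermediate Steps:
x = 16 (x = 4*(2*6)/3 = (4/3)*12 = 16)
G = -49
(((6*4)*(-4))*G)*x = (((6*4)*(-4))*(-49))*16 = ((24*(-4))*(-49))*16 = -96*(-49)*16 = 4704*16 = 75264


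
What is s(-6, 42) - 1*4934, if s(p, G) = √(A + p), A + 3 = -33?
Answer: -4934 + I*√42 ≈ -4934.0 + 6.4807*I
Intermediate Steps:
A = -36 (A = -3 - 33 = -36)
s(p, G) = √(-36 + p)
s(-6, 42) - 1*4934 = √(-36 - 6) - 1*4934 = √(-42) - 4934 = I*√42 - 4934 = -4934 + I*√42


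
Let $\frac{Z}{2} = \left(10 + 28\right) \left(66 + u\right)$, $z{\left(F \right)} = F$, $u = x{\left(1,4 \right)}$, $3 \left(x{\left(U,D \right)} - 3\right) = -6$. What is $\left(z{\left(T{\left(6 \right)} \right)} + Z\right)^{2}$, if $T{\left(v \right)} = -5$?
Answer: $25877569$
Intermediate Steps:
$x{\left(U,D \right)} = 1$ ($x{\left(U,D \right)} = 3 + \frac{1}{3} \left(-6\right) = 3 - 2 = 1$)
$u = 1$
$Z = 5092$ ($Z = 2 \left(10 + 28\right) \left(66 + 1\right) = 2 \cdot 38 \cdot 67 = 2 \cdot 2546 = 5092$)
$\left(z{\left(T{\left(6 \right)} \right)} + Z\right)^{2} = \left(-5 + 5092\right)^{2} = 5087^{2} = 25877569$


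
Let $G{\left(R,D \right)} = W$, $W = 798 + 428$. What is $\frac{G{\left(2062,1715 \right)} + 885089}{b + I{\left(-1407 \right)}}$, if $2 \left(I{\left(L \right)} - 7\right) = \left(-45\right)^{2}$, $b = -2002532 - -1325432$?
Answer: $- \frac{1772630}{1352161} \approx -1.311$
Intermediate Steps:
$b = -677100$ ($b = -2002532 + 1325432 = -677100$)
$I{\left(L \right)} = \frac{2039}{2}$ ($I{\left(L \right)} = 7 + \frac{\left(-45\right)^{2}}{2} = 7 + \frac{1}{2} \cdot 2025 = 7 + \frac{2025}{2} = \frac{2039}{2}$)
$W = 1226$
$G{\left(R,D \right)} = 1226$
$\frac{G{\left(2062,1715 \right)} + 885089}{b + I{\left(-1407 \right)}} = \frac{1226 + 885089}{-677100 + \frac{2039}{2}} = \frac{886315}{- \frac{1352161}{2}} = 886315 \left(- \frac{2}{1352161}\right) = - \frac{1772630}{1352161}$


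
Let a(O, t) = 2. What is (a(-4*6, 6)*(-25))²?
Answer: 2500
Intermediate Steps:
(a(-4*6, 6)*(-25))² = (2*(-25))² = (-50)² = 2500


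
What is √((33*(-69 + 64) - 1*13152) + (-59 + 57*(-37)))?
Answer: I*√15485 ≈ 124.44*I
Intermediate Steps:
√((33*(-69 + 64) - 1*13152) + (-59 + 57*(-37))) = √((33*(-5) - 13152) + (-59 - 2109)) = √((-165 - 13152) - 2168) = √(-13317 - 2168) = √(-15485) = I*√15485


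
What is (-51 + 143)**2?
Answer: 8464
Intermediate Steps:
(-51 + 143)**2 = 92**2 = 8464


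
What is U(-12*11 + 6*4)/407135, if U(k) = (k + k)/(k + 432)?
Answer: -2/1221405 ≈ -1.6375e-6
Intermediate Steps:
U(k) = 2*k/(432 + k) (U(k) = (2*k)/(432 + k) = 2*k/(432 + k))
U(-12*11 + 6*4)/407135 = (2*(-12*11 + 6*4)/(432 + (-12*11 + 6*4)))/407135 = (2*(-132 + 24)/(432 + (-132 + 24)))*(1/407135) = (2*(-108)/(432 - 108))*(1/407135) = (2*(-108)/324)*(1/407135) = (2*(-108)*(1/324))*(1/407135) = -2/3*1/407135 = -2/1221405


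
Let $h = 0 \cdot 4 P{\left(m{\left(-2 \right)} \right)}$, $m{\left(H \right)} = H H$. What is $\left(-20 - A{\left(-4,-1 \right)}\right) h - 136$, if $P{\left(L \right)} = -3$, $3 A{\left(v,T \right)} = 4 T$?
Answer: $-136$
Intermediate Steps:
$m{\left(H \right)} = H^{2}$
$A{\left(v,T \right)} = \frac{4 T}{3}$
$h = 0$ ($h = 0 \cdot 4 \left(-3\right) = 0 \left(-3\right) = 0$)
$\left(-20 - A{\left(-4,-1 \right)}\right) h - 136 = \left(-20 - \frac{4}{3} \left(-1\right)\right) 0 - 136 = \left(-20 - - \frac{4}{3}\right) 0 - 136 = \left(-20 + \frac{4}{3}\right) 0 - 136 = \left(- \frac{56}{3}\right) 0 - 136 = 0 - 136 = -136$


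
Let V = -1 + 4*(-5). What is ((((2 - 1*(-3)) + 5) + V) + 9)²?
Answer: 4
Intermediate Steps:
V = -21 (V = -1 - 20 = -21)
((((2 - 1*(-3)) + 5) + V) + 9)² = ((((2 - 1*(-3)) + 5) - 21) + 9)² = ((((2 + 3) + 5) - 21) + 9)² = (((5 + 5) - 21) + 9)² = ((10 - 21) + 9)² = (-11 + 9)² = (-2)² = 4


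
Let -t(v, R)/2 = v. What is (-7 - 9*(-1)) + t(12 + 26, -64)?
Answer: -74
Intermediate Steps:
t(v, R) = -2*v
(-7 - 9*(-1)) + t(12 + 26, -64) = (-7 - 9*(-1)) - 2*(12 + 26) = (-7 + 9) - 2*38 = 2 - 76 = -74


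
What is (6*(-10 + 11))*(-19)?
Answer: -114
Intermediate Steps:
(6*(-10 + 11))*(-19) = (6*1)*(-19) = 6*(-19) = -114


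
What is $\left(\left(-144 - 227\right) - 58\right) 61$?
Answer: $-26169$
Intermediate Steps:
$\left(\left(-144 - 227\right) - 58\right) 61 = \left(-371 - 58\right) 61 = \left(-429\right) 61 = -26169$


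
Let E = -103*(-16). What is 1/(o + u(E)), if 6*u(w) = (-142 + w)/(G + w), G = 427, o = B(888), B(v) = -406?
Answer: -2075/842199 ≈ -0.0024638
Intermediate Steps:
o = -406
E = 1648
u(w) = (-142 + w)/(6*(427 + w)) (u(w) = ((-142 + w)/(427 + w))/6 = (-142 + w)/(6*(427 + w)))
1/(o + u(E)) = 1/(-406 + (-142 + 1648)/(6*(427 + 1648))) = 1/(-406 + (⅙)*1506/2075) = 1/(-406 + (⅙)*(1/2075)*1506) = 1/(-406 + 251/2075) = 1/(-842199/2075) = -2075/842199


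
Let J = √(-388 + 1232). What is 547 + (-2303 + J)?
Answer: -1756 + 2*√211 ≈ -1726.9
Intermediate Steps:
J = 2*√211 (J = √844 = 2*√211 ≈ 29.052)
547 + (-2303 + J) = 547 + (-2303 + 2*√211) = -1756 + 2*√211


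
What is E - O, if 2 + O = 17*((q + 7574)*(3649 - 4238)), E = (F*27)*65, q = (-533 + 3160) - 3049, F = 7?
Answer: 71625263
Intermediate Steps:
q = -422 (q = 2627 - 3049 = -422)
E = 12285 (E = (7*27)*65 = 189*65 = 12285)
O = -71612978 (O = -2 + 17*((-422 + 7574)*(3649 - 4238)) = -2 + 17*(7152*(-589)) = -2 + 17*(-4212528) = -2 - 71612976 = -71612978)
E - O = 12285 - 1*(-71612978) = 12285 + 71612978 = 71625263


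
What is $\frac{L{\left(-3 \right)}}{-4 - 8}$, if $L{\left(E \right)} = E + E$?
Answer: $\frac{1}{2} \approx 0.5$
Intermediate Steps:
$L{\left(E \right)} = 2 E$
$\frac{L{\left(-3 \right)}}{-4 - 8} = \frac{2 \left(-3\right)}{-4 - 8} = - \frac{6}{-12} = \left(-6\right) \left(- \frac{1}{12}\right) = \frac{1}{2}$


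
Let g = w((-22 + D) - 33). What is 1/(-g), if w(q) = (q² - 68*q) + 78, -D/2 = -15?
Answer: -1/2403 ≈ -0.00041615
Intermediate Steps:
D = 30 (D = -2*(-15) = 30)
w(q) = 78 + q² - 68*q
g = 2403 (g = 78 + ((-22 + 30) - 33)² - 68*((-22 + 30) - 33) = 78 + (8 - 33)² - 68*(8 - 33) = 78 + (-25)² - 68*(-25) = 78 + 625 + 1700 = 2403)
1/(-g) = 1/(-1*2403) = 1/(-2403) = -1/2403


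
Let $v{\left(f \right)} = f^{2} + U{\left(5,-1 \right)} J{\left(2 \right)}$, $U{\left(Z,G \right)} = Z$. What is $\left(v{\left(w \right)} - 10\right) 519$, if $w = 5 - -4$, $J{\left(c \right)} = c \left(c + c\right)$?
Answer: $57609$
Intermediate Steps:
$J{\left(c \right)} = 2 c^{2}$ ($J{\left(c \right)} = c 2 c = 2 c^{2}$)
$w = 9$ ($w = 5 + 4 = 9$)
$v{\left(f \right)} = 40 + f^{2}$ ($v{\left(f \right)} = f^{2} + 5 \cdot 2 \cdot 2^{2} = f^{2} + 5 \cdot 2 \cdot 4 = f^{2} + 5 \cdot 8 = f^{2} + 40 = 40 + f^{2}$)
$\left(v{\left(w \right)} - 10\right) 519 = \left(\left(40 + 9^{2}\right) - 10\right) 519 = \left(\left(40 + 81\right) - 10\right) 519 = \left(121 - 10\right) 519 = 111 \cdot 519 = 57609$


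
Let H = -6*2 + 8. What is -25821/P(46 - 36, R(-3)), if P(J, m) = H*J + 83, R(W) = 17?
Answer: -25821/43 ≈ -600.49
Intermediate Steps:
H = -4 (H = -12 + 8 = -4)
P(J, m) = 83 - 4*J (P(J, m) = -4*J + 83 = 83 - 4*J)
-25821/P(46 - 36, R(-3)) = -25821/(83 - 4*(46 - 36)) = -25821/(83 - 4*10) = -25821/(83 - 40) = -25821/43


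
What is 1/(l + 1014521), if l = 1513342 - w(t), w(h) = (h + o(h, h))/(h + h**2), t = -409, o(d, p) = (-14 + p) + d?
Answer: 9816/24813503281 ≈ 3.9559e-7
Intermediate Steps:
o(d, p) = -14 + d + p
w(h) = (-14 + 3*h)/(h + h**2) (w(h) = (h + (-14 + h + h))/(h + h**2) = (h + (-14 + 2*h))/(h + h**2) = (-14 + 3*h)/(h + h**2))
l = 14854965145/9816 (l = 1513342 - (-14 + 3*(-409))/((-409)*(1 - 409)) = 1513342 - (-1)*(-14 - 1227)/(409*(-408)) = 1513342 - (-1)*(-1)*(-1241)/(409*408) = 1513342 - 1*(-73/9816) = 1513342 + 73/9816 = 14854965145/9816 ≈ 1.5133e+6)
1/(l + 1014521) = 1/(14854965145/9816 + 1014521) = 1/(24813503281/9816) = 9816/24813503281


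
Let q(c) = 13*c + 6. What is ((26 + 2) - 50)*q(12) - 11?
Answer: -3575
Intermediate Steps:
q(c) = 6 + 13*c
((26 + 2) - 50)*q(12) - 11 = ((26 + 2) - 50)*(6 + 13*12) - 11 = (28 - 50)*(6 + 156) - 11 = -22*162 - 11 = -3564 - 11 = -3575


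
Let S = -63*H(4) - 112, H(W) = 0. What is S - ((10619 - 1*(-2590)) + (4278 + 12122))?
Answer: -29721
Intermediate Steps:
S = -112 (S = -63*0 - 112 = 0 - 112 = -112)
S - ((10619 - 1*(-2590)) + (4278 + 12122)) = -112 - ((10619 - 1*(-2590)) + (4278 + 12122)) = -112 - ((10619 + 2590) + 16400) = -112 - (13209 + 16400) = -112 - 1*29609 = -112 - 29609 = -29721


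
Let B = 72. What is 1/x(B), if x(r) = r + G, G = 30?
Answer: 1/102 ≈ 0.0098039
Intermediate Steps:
x(r) = 30 + r (x(r) = r + 30 = 30 + r)
1/x(B) = 1/(30 + 72) = 1/102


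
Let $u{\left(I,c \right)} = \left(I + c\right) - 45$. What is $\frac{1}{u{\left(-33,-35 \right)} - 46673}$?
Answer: $- \frac{1}{46786} \approx -2.1374 \cdot 10^{-5}$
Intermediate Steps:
$u{\left(I,c \right)} = -45 + I + c$
$\frac{1}{u{\left(-33,-35 \right)} - 46673} = \frac{1}{\left(-45 - 33 - 35\right) - 46673} = \frac{1}{-113 - 46673} = \frac{1}{-46786} = - \frac{1}{46786}$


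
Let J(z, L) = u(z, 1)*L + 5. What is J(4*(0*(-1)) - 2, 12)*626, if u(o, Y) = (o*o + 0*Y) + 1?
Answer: 40690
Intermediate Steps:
u(o, Y) = 1 + o² (u(o, Y) = (o² + 0) + 1 = o² + 1 = 1 + o²)
J(z, L) = 5 + L*(1 + z²) (J(z, L) = (1 + z²)*L + 5 = L*(1 + z²) + 5 = 5 + L*(1 + z²))
J(4*(0*(-1)) - 2, 12)*626 = (5 + 12*(1 + (4*(0*(-1)) - 2)²))*626 = (5 + 12*(1 + (4*0 - 2)²))*626 = (5 + 12*(1 + (0 - 2)²))*626 = (5 + 12*(1 + (-2)²))*626 = (5 + 12*(1 + 4))*626 = (5 + 12*5)*626 = (5 + 60)*626 = 65*626 = 40690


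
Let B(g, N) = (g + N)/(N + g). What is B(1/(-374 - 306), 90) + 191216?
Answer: 191217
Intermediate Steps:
B(g, N) = 1 (B(g, N) = (N + g)/(N + g) = 1)
B(1/(-374 - 306), 90) + 191216 = 1 + 191216 = 191217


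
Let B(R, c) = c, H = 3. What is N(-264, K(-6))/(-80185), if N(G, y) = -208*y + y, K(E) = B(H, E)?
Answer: -1242/80185 ≈ -0.015489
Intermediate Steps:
K(E) = E
N(G, y) = -207*y
N(-264, K(-6))/(-80185) = -207*(-6)/(-80185) = 1242*(-1/80185) = -1242/80185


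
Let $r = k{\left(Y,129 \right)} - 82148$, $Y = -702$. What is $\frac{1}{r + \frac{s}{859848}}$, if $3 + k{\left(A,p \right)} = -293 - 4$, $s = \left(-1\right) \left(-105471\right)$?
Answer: $- \frac{286616}{23630880811} \approx -1.2129 \cdot 10^{-5}$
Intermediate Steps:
$s = 105471$
$k{\left(A,p \right)} = -300$ ($k{\left(A,p \right)} = -3 - 297 = -300$)
$r = -82448$ ($r = -300 - 82148 = -82448$)
$\frac{1}{r + \frac{s}{859848}} = \frac{1}{-82448 + \frac{105471}{859848}} = \frac{1}{-82448 + 105471 \cdot \frac{1}{859848}} = \frac{1}{-82448 + \frac{35157}{286616}} = \frac{1}{- \frac{23630880811}{286616}} = - \frac{286616}{23630880811}$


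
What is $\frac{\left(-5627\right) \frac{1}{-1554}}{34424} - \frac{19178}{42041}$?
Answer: $- \frac{3098756951}{6794498256} \approx -0.45607$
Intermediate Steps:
$\frac{\left(-5627\right) \frac{1}{-1554}}{34424} - \frac{19178}{42041} = \left(-5627\right) \left(- \frac{1}{1554}\right) \frac{1}{34424} - \frac{19178}{42041} = \frac{5627}{1554} \cdot \frac{1}{34424} - \frac{19178}{42041} = \frac{17}{161616} - \frac{19178}{42041} = - \frac{3098756951}{6794498256}$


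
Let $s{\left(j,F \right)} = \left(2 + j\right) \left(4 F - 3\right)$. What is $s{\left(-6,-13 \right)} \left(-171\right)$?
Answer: $-37620$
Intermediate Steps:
$s{\left(j,F \right)} = \left(-3 + 4 F\right) \left(2 + j\right)$ ($s{\left(j,F \right)} = \left(2 + j\right) \left(-3 + 4 F\right) = \left(-3 + 4 F\right) \left(2 + j\right)$)
$s{\left(-6,-13 \right)} \left(-171\right) = \left(-6 - -18 + 8 \left(-13\right) + 4 \left(-13\right) \left(-6\right)\right) \left(-171\right) = \left(-6 + 18 - 104 + 312\right) \left(-171\right) = 220 \left(-171\right) = -37620$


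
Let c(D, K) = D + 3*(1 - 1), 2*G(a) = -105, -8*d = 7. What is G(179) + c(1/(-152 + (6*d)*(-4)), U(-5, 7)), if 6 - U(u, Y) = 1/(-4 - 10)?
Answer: -13757/262 ≈ -52.508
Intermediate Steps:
d = -7/8 (d = -⅛*7 = -7/8 ≈ -0.87500)
G(a) = -105/2 (G(a) = (½)*(-105) = -105/2)
U(u, Y) = 85/14 (U(u, Y) = 6 - 1/(-4 - 10) = 6 - 1/(-14) = 6 - 1*(-1/14) = 6 + 1/14 = 85/14)
c(D, K) = D (c(D, K) = D + 3*0 = D + 0 = D)
G(179) + c(1/(-152 + (6*d)*(-4)), U(-5, 7)) = -105/2 + 1/(-152 + (6*(-7/8))*(-4)) = -105/2 + 1/(-152 - 21/4*(-4)) = -105/2 + 1/(-152 + 21) = -105/2 + 1/(-131) = -105/2 - 1/131 = -13757/262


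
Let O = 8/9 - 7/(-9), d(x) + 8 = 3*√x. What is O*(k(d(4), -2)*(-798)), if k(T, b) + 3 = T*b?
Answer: -1330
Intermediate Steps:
d(x) = -8 + 3*√x
k(T, b) = -3 + T*b
O = 5/3 (O = 8*(⅑) - 7*(-⅑) = 8/9 + 7/9 = 5/3 ≈ 1.6667)
O*(k(d(4), -2)*(-798)) = 5*((-3 + (-8 + 3*√4)*(-2))*(-798))/3 = 5*((-3 + (-8 + 3*2)*(-2))*(-798))/3 = 5*((-3 + (-8 + 6)*(-2))*(-798))/3 = 5*((-3 - 2*(-2))*(-798))/3 = 5*((-3 + 4)*(-798))/3 = 5*(1*(-798))/3 = (5/3)*(-798) = -1330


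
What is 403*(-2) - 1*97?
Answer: -903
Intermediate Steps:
403*(-2) - 1*97 = -806 - 97 = -903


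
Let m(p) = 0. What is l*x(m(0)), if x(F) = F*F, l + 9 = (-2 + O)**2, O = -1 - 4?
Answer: 0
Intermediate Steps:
O = -5
l = 40 (l = -9 + (-2 - 5)**2 = -9 + (-7)**2 = -9 + 49 = 40)
x(F) = F**2
l*x(m(0)) = 40*0**2 = 40*0 = 0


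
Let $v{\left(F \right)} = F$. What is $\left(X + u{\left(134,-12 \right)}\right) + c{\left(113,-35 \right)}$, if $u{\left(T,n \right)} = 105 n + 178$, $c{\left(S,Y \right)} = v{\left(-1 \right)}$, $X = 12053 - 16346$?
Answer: $-5376$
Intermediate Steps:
$X = -4293$
$c{\left(S,Y \right)} = -1$
$u{\left(T,n \right)} = 178 + 105 n$
$\left(X + u{\left(134,-12 \right)}\right) + c{\left(113,-35 \right)} = \left(-4293 + \left(178 + 105 \left(-12\right)\right)\right) - 1 = \left(-4293 + \left(178 - 1260\right)\right) - 1 = \left(-4293 - 1082\right) - 1 = -5375 - 1 = -5376$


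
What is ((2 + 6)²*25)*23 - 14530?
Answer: 22270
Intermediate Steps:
((2 + 6)²*25)*23 - 14530 = (8²*25)*23 - 14530 = (64*25)*23 - 14530 = 1600*23 - 14530 = 36800 - 14530 = 22270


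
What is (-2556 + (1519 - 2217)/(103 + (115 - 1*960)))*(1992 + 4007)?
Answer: -812373439/53 ≈ -1.5328e+7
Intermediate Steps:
(-2556 + (1519 - 2217)/(103 + (115 - 1*960)))*(1992 + 4007) = (-2556 - 698/(103 + (115 - 960)))*5999 = (-2556 - 698/(103 - 845))*5999 = (-2556 - 698/(-742))*5999 = (-2556 - 698*(-1/742))*5999 = (-2556 + 349/371)*5999 = -947927/371*5999 = -812373439/53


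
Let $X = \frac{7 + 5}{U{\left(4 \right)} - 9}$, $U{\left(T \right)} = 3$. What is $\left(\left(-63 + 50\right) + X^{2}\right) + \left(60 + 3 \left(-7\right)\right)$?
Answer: $30$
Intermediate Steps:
$X = -2$ ($X = \frac{7 + 5}{3 - 9} = \frac{12}{-6} = 12 \left(- \frac{1}{6}\right) = -2$)
$\left(\left(-63 + 50\right) + X^{2}\right) + \left(60 + 3 \left(-7\right)\right) = \left(\left(-63 + 50\right) + \left(-2\right)^{2}\right) + \left(60 + 3 \left(-7\right)\right) = \left(-13 + 4\right) + \left(60 - 21\right) = -9 + 39 = 30$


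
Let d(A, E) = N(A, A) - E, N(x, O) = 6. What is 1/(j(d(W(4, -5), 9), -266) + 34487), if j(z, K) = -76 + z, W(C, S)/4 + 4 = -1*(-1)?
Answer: 1/34408 ≈ 2.9063e-5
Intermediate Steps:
W(C, S) = -12 (W(C, S) = -16 + 4*(-1*(-1)) = -16 + 4*1 = -16 + 4 = -12)
d(A, E) = 6 - E
1/(j(d(W(4, -5), 9), -266) + 34487) = 1/((-76 + (6 - 1*9)) + 34487) = 1/((-76 + (6 - 9)) + 34487) = 1/((-76 - 3) + 34487) = 1/(-79 + 34487) = 1/34408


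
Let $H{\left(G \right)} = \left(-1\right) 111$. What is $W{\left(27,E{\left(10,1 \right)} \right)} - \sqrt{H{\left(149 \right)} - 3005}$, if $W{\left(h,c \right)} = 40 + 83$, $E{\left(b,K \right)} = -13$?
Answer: $123 - 2 i \sqrt{779} \approx 123.0 - 55.821 i$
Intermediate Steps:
$H{\left(G \right)} = -111$
$W{\left(h,c \right)} = 123$
$W{\left(27,E{\left(10,1 \right)} \right)} - \sqrt{H{\left(149 \right)} - 3005} = 123 - \sqrt{-111 - 3005} = 123 - \sqrt{-3116} = 123 - 2 i \sqrt{779}$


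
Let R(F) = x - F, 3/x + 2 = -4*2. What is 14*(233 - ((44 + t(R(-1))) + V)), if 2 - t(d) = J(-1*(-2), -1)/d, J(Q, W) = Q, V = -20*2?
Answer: 3218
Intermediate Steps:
x = -3/10 (x = 3/(-2 - 4*2) = 3/(-2 - 8) = 3/(-10) = 3*(-⅒) = -3/10 ≈ -0.30000)
V = -40
R(F) = -3/10 - F
t(d) = 2 - 2/d (t(d) = 2 - (-1*(-2))/d = 2 - 2/d)
14*(233 - ((44 + t(R(-1))) + V)) = 14*(233 - ((44 + (2 - 2/(-3/10 - 1*(-1)))) - 40)) = 14*(233 - ((44 + (2 - 2/(-3/10 + 1))) - 40)) = 14*(233 - ((44 + (2 - 2/7/10)) - 40)) = 14*(233 - ((44 + (2 - 2*10/7)) - 40)) = 14*(233 - ((44 + (2 - 20/7)) - 40)) = 14*(233 - ((44 - 6/7) - 40)) = 14*(233 - (302/7 - 40)) = 14*(233 - 1*22/7) = 14*(233 - 22/7) = 14*(1609/7) = 3218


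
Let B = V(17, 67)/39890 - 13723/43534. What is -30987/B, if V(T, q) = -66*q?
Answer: 26905566816810/369958909 ≈ 72726.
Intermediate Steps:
B = -369958909/868285630 (B = -66*67/39890 - 13723/43534 = -4422*1/39890 - 13723*1/43534 = -2211/19945 - 13723/43534 = -369958909/868285630 ≈ -0.42608)
-30987/B = -30987/(-369958909/868285630) = -30987*(-868285630/369958909) = 26905566816810/369958909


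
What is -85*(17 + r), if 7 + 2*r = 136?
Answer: -13855/2 ≈ -6927.5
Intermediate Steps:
r = 129/2 (r = -7/2 + (½)*136 = -7/2 + 68 = 129/2 ≈ 64.500)
-85*(17 + r) = -85*(17 + 129/2) = -85*163/2 = -13855/2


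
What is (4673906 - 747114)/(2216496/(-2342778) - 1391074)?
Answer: -766633492348/271581648339 ≈ -2.8228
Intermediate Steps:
(4673906 - 747114)/(2216496/(-2342778) - 1391074) = 3926792/(2216496*(-1/2342778) - 1391074) = 3926792/(-369416/390463 - 1391074) = 3926792/(-543163296678/390463) = 3926792*(-390463/543163296678) = -766633492348/271581648339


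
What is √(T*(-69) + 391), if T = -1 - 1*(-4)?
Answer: 2*√46 ≈ 13.565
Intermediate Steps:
T = 3 (T = -1 + 4 = 3)
√(T*(-69) + 391) = √(3*(-69) + 391) = √(-207 + 391) = √184 = 2*√46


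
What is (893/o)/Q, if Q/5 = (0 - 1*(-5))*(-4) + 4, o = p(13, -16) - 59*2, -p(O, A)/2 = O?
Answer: 893/11520 ≈ 0.077517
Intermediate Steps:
p(O, A) = -2*O
o = -144 (o = -2*13 - 59*2 = -26 - 118 = -144)
Q = -80 (Q = 5*((0 - 1*(-5))*(-4) + 4) = 5*((0 + 5)*(-4) + 4) = 5*(5*(-4) + 4) = 5*(-20 + 4) = 5*(-16) = -80)
(893/o)/Q = (893/(-144))/(-80) = (893*(-1/144))*(-1/80) = -893/144*(-1/80) = 893/11520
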